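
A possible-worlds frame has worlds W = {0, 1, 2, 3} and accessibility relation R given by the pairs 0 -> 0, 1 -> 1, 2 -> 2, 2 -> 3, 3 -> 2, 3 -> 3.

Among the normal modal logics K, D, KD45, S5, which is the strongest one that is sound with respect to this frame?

S5

Serial (axiom D): yes — every world has a successor (e.g. 0 R 0).
Euclidean (axiom 5): yes — any two successors of a common world are R-related.
Transitive (axiom 4): yes — every two-step R-path is closed by a direct edge.
Reflexive (axiom T): yes — every world is R-related to itself.
So F validates K, D, KD45, S5. The strongest is S5.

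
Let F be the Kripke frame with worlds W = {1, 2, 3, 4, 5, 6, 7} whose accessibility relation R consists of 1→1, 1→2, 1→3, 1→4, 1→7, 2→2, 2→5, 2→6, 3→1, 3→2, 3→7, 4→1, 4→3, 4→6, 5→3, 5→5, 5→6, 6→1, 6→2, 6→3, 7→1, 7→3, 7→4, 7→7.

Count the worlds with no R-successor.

0

R is serial; there are no such worlds.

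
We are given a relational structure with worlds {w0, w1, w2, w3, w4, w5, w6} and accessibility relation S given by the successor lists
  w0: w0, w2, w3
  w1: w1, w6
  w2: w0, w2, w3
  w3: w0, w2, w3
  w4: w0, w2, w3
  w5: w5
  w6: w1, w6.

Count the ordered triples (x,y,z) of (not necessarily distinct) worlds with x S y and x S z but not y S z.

0

S is Euclidean; there are no such tuples.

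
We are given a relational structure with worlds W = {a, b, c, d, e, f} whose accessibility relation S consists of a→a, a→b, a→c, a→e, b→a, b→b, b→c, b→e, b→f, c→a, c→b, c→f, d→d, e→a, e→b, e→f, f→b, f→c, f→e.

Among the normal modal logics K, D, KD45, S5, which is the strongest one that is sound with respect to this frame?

Serial (axiom D): yes — every world has a successor (e.g. a S a).
Euclidean (axiom 5): no — a S c and a S e, but not c S e.
Transitive (axiom 4): no — a S b and b S f, but not a S f.
Reflexive (axiom T): no — c is not related to itself.
So F validates K, D; KD45 would additionally require S to be Euclidean and transitive. The strongest is D.

D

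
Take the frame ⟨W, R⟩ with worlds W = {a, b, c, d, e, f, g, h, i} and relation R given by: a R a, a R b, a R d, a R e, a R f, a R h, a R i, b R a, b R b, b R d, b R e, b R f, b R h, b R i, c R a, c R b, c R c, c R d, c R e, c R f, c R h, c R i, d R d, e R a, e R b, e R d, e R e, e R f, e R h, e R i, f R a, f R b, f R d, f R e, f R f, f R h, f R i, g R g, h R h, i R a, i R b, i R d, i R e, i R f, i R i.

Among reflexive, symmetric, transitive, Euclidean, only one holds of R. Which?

Reflexive: yes — every world is R-related to itself.
Symmetric: no — a R d but not d R a.
Transitive: no — i R a and a R h, but not i R h.
Euclidean: no — a R d and a R b, but not d R b.
Only reflexive holds.

reflexive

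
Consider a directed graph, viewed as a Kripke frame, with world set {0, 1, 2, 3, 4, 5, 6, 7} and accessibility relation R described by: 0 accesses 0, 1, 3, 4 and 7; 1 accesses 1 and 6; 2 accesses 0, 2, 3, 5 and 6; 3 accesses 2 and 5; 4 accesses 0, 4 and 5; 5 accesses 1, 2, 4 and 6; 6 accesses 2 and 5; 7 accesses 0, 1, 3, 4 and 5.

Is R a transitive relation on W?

No

Transitive: no — 0 R 1 and 1 R 6, but not 0 R 6.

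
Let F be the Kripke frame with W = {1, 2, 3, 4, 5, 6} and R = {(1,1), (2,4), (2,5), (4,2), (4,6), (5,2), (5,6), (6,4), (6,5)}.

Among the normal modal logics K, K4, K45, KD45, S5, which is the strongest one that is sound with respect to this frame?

Transitive (axiom 4): no — 2 R 4 and 4 R 6, but not 2 R 6.
Euclidean (axiom 5): no — 2 R 4 and 2 R 5, but not 4 R 5.
Serial (axiom D): no — 3 has no R-successor.
Reflexive (axiom T): no — 2 is not related to itself.
So F validates K; K4 would additionally require R to be transitive. The strongest is K.

K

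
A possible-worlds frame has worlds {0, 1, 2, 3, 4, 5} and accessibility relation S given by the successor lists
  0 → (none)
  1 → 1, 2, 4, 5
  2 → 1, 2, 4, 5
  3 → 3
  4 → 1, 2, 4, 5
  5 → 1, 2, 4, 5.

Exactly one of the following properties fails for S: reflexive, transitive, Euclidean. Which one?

reflexive

Reflexive: no — 0 is not related to itself.
Transitive: yes — every two-step S-path is closed by a direct edge.
Euclidean: yes — any two successors of a common world are S-related.
Only reflexive fails.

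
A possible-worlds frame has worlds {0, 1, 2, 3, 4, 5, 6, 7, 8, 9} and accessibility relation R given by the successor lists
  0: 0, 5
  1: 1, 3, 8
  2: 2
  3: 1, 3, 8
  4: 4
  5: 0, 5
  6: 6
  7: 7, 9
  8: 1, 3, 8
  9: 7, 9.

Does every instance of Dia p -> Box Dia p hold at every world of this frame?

Yes

The schema 5 characterises exactly the Euclidean frames.
Euclidean: yes — any two successors of a common world are R-related.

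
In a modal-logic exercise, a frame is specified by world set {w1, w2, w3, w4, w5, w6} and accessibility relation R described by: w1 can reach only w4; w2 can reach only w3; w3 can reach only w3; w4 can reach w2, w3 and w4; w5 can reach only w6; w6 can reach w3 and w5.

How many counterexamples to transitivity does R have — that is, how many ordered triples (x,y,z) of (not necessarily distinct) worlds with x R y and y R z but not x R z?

Enumerating: (w1,w4,w2), (w1,w4,w3), (w5,w6,w3), (w5,w6,w5), (w6,w5,w6).

5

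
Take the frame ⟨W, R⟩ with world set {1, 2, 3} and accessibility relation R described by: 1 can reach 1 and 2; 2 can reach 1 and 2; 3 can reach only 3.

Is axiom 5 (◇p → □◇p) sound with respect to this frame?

The schema 5 characterises exactly the Euclidean frames.
Euclidean: yes — any two successors of a common world are R-related.

Yes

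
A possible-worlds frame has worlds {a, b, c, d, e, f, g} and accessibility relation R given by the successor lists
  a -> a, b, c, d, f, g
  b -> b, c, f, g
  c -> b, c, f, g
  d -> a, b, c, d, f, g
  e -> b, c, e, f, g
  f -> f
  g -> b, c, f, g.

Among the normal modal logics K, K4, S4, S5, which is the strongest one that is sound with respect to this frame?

S4

Transitive (axiom 4): yes — every two-step R-path is closed by a direct edge.
Reflexive (axiom T): yes — every world is R-related to itself.
Euclidean (axiom 5): no — a R b and a R d, but not b R d.
So F validates K, K4, S4; S5 would additionally require R to be Euclidean. The strongest is S4.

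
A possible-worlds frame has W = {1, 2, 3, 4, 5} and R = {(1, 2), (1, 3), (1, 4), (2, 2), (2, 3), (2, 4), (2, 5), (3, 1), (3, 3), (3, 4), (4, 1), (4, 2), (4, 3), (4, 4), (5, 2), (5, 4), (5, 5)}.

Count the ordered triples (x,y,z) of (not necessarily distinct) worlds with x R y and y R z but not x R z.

Enumerating: (1,2,5), (1,3,1), (1,4,1), (2,3,1), (2,4,1), (3,1,2), (3,4,2), (4,2,5), (5,2,3), (5,4,1), (5,4,3).

11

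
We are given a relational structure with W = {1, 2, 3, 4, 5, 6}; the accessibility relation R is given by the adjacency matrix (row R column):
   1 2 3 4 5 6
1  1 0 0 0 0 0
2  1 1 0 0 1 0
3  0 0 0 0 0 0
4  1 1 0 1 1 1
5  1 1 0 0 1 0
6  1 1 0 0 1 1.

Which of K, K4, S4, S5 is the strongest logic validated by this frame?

K4

Transitive (axiom 4): yes — every two-step R-path is closed by a direct edge.
Reflexive (axiom T): no — 3 is not related to itself.
Euclidean (axiom 5): no — 2 R 1 and 2 R 5, but not 1 R 5.
So F validates K, K4; S4 would additionally require R to be reflexive. The strongest is K4.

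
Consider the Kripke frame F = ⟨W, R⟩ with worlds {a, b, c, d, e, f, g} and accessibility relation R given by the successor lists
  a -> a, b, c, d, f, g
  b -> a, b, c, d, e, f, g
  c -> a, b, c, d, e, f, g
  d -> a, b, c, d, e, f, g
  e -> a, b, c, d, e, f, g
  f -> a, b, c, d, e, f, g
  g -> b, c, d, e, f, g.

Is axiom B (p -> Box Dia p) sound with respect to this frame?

Axiom B corresponds to the accessibility relation being symmetric.
Symmetric: no — a R g but not g R a.

No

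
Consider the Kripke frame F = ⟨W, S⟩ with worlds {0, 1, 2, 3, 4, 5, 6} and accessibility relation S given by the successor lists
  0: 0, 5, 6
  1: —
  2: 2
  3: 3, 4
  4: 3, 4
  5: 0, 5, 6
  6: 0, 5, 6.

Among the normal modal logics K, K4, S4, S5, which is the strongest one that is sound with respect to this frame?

K4

Transitive (axiom 4): yes — every two-step S-path is closed by a direct edge.
Reflexive (axiom T): no — 1 is not related to itself.
Euclidean (axiom 5): yes — any two successors of a common world are S-related.
So F validates K, K4; S4 would additionally require S to be reflexive. The strongest is K4.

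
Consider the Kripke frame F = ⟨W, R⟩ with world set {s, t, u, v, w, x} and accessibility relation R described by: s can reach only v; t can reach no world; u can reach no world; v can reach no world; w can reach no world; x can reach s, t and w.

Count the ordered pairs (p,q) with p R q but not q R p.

4

Enumerating: (s,v), (x,s), (x,t), (x,w).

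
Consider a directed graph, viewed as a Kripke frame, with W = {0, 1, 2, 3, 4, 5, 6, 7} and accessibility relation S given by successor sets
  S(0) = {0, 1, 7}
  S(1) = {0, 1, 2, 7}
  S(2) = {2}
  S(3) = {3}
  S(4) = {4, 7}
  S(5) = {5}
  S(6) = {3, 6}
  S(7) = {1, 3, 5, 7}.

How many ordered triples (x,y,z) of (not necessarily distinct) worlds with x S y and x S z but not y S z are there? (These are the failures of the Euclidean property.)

Enumerating: (0,7,0), (1,0,2), (1,2,0), (1,2,1), (1,2,7), (1,7,0), (1,7,2), (4,7,4), (6,3,6), (7,1,3), (7,1,5), (7,3,1), (7,3,5), (7,3,7), (7,5,1), (7,5,3), (7,5,7).

17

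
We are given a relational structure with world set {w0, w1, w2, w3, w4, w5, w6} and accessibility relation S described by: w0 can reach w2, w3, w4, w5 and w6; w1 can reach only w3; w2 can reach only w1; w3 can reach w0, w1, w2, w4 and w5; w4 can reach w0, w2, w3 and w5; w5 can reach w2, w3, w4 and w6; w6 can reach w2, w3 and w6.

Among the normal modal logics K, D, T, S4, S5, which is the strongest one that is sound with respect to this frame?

Serial (axiom D): yes — every world has a successor (e.g. w0 S w2).
Reflexive (axiom T): no — w0 is not related to itself.
Transitive (axiom 4): no — w0 S w2 and w2 S w1, but not w0 S w1.
Euclidean (axiom 5): no — w0 S w2 and w0 S w3, but not w2 S w3.
So F validates K, D; T would additionally require S to be reflexive. The strongest is D.

D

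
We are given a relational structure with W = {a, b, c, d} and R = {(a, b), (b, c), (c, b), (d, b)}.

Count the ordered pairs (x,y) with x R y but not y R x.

2

Enumerating: (a,b), (d,b).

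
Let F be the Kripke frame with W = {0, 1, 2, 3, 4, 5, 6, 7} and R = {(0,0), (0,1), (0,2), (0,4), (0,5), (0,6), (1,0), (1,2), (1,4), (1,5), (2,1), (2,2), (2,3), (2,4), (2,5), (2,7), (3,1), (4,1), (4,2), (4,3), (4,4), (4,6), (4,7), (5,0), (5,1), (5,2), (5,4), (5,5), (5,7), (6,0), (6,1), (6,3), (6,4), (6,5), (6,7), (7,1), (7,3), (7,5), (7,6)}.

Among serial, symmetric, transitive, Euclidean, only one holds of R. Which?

serial

Serial: yes — every world has a successor (e.g. 0 R 0).
Symmetric: no — 0 R 2 but not 2 R 0.
Transitive: no — 0 R 2 and 2 R 3, but not 0 R 3.
Euclidean: no — 0 R 1 and 0 R 6, but not 1 R 6.
Only serial holds.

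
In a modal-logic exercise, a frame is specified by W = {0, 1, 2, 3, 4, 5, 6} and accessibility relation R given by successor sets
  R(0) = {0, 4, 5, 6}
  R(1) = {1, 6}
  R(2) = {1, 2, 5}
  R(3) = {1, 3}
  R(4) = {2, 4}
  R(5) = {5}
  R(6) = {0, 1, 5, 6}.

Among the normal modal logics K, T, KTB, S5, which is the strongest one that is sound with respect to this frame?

T

Reflexive (axiom T): yes — every world is R-related to itself.
Symmetric (axiom B): no — 0 R 4 but not 4 R 0.
Euclidean (axiom 5): no — 0 R 4 and 0 R 5, but not 4 R 5.
So F validates K, T; KTB would additionally require R to be symmetric. The strongest is T.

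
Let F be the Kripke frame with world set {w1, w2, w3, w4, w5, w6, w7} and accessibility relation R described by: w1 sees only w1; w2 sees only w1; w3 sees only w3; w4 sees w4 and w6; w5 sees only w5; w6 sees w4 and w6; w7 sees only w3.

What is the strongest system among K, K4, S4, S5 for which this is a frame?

Transitive (axiom 4): yes — every two-step R-path is closed by a direct edge.
Reflexive (axiom T): no — w2 is not related to itself.
Euclidean (axiom 5): yes — any two successors of a common world are R-related.
So F validates K, K4; S4 would additionally require R to be reflexive. The strongest is K4.

K4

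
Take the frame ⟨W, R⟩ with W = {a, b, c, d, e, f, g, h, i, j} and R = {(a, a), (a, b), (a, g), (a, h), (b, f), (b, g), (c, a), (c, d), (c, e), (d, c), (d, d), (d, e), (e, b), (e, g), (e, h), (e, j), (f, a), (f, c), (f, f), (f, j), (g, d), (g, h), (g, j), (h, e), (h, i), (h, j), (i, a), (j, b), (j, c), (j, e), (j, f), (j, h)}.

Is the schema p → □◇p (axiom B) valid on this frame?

No

Axiom B corresponds to the accessibility relation being symmetric.
Symmetric: no — a R b but not b R a.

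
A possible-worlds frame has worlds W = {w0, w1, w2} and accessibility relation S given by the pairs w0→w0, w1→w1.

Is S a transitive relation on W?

Transitive: yes — every two-step S-path is closed by a direct edge.

Yes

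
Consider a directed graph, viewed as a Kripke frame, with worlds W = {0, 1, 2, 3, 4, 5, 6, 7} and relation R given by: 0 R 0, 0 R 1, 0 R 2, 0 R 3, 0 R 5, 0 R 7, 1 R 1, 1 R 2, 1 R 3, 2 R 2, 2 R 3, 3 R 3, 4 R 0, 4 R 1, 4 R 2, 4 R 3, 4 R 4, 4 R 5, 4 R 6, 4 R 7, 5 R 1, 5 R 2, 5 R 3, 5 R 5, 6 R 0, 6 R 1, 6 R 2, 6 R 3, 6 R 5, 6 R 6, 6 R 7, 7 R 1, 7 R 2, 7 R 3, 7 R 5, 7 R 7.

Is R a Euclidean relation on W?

No

Euclidean: no — 0 R 1 and 0 R 5, but not 1 R 5.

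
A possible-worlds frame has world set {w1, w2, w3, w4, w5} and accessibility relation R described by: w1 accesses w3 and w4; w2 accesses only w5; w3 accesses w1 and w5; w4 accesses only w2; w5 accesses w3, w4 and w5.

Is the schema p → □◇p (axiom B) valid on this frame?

No

The schema B characterises exactly the symmetric frames.
Symmetric: no — w1 R w4 but not w4 R w1.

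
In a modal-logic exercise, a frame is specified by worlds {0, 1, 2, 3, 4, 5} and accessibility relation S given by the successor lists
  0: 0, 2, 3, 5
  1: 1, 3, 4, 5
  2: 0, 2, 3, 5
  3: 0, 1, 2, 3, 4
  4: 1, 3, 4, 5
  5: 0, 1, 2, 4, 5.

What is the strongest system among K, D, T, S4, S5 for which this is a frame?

T

Serial (axiom D): yes — every world has a successor (e.g. 0 S 0).
Reflexive (axiom T): yes — every world is S-related to itself.
Transitive (axiom 4): no — 0 S 3 and 3 S 1, but not 0 S 1.
Euclidean (axiom 5): no — 0 S 3 and 0 S 5, but not 3 S 5.
So F validates K, D, T; S4 would additionally require S to be transitive. The strongest is T.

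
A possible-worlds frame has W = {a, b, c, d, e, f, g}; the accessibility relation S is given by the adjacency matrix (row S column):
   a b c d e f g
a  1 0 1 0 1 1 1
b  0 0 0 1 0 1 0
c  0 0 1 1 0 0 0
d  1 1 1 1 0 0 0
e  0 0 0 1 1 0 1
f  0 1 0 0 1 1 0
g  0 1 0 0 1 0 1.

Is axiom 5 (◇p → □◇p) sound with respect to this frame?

No

Axiom 5 corresponds to the accessibility relation being Euclidean.
Euclidean: no — a S c and a S e, but not c S e.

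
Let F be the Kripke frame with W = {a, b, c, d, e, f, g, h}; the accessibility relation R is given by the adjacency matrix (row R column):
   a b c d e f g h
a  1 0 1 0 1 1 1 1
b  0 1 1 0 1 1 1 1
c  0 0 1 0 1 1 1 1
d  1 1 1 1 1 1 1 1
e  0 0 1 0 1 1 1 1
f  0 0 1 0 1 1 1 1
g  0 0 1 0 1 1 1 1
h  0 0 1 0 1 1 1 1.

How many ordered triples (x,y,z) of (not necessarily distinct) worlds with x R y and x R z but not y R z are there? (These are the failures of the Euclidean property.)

Enumerating: (a,c,a), (a,e,a), (a,f,a), (a,g,a), (a,h,a), (b,c,b), (b,e,b), (b,f,b), (b,g,b), (b,h,b), (d,a,b), (d,a,d), … and 17 more.
Total: 29.

29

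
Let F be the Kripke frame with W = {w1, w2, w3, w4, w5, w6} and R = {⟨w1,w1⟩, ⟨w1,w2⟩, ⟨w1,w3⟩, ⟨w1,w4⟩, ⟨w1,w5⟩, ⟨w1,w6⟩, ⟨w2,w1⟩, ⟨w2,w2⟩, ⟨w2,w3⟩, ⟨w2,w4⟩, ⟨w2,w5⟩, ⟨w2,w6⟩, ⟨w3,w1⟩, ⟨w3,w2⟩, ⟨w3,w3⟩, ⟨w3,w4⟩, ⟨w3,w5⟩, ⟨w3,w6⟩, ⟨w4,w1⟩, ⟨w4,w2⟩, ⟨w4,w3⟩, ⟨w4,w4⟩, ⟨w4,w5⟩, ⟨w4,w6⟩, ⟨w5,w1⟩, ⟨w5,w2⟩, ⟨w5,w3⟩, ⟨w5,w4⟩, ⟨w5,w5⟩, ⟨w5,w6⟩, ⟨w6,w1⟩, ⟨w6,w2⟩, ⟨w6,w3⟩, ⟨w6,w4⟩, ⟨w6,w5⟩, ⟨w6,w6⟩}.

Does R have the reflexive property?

Yes

Reflexive: yes — every world is R-related to itself.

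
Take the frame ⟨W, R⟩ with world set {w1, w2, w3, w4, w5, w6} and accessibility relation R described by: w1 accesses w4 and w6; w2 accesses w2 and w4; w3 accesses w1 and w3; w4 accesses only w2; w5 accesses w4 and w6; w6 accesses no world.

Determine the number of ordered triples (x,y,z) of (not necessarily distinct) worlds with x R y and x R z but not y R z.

Enumerating: (w1,w4,w4), (w1,w4,w6), (w1,w6,w4), (w1,w6,w6), (w2,w4,w4), (w3,w1,w1), (w3,w1,w3), (w5,w4,w4), (w5,w4,w6), (w5,w6,w4), (w5,w6,w6).

11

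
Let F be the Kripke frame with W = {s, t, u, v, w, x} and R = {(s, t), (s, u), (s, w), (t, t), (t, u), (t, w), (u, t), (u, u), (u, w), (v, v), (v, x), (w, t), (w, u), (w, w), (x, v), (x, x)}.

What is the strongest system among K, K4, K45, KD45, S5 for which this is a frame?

Transitive (axiom 4): yes — every two-step R-path is closed by a direct edge.
Euclidean (axiom 5): yes — any two successors of a common world are R-related.
Serial (axiom D): yes — every world has a successor (e.g. s R t).
Reflexive (axiom T): no — s is not related to itself.
So F validates K, K4, K45, KD45; S5 would additionally require R to be reflexive. The strongest is KD45.

KD45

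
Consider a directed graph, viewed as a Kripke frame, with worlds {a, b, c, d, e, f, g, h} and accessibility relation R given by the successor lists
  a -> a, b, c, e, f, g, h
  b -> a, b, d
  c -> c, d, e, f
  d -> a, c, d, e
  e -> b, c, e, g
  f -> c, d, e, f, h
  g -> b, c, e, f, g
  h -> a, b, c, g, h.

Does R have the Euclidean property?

No

Euclidean: no — a R b and a R c, but not b R c.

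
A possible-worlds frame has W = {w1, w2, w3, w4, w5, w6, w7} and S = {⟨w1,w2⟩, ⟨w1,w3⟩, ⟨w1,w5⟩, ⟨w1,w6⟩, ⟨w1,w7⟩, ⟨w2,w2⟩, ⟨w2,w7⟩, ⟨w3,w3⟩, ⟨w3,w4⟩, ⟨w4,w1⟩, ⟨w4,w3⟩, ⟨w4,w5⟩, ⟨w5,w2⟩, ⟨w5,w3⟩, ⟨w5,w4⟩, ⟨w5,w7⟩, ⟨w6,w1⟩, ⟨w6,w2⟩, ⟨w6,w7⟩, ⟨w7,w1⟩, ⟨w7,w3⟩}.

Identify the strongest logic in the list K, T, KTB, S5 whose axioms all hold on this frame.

Reflexive (axiom T): no — w1 is not related to itself.
Symmetric (axiom B): no — w1 S w2 but not w2 S w1.
Euclidean (axiom 5): no — w1 S w2 and w1 S w3, but not w2 S w3.
So F validates K; T would additionally require S to be reflexive. The strongest is K.

K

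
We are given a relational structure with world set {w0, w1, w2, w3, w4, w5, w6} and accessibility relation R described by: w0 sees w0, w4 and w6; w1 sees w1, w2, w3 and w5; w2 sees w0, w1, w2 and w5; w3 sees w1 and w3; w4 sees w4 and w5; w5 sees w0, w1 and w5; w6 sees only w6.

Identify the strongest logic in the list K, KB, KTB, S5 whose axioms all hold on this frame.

Symmetric (axiom B): no — w0 R w4 but not w4 R w0.
Reflexive (axiom T): yes — every world is R-related to itself.
Euclidean (axiom 5): no — w0 R w4 and w0 R w6, but not w4 R w6.
So F validates K; KB would additionally require R to be symmetric. The strongest is K.

K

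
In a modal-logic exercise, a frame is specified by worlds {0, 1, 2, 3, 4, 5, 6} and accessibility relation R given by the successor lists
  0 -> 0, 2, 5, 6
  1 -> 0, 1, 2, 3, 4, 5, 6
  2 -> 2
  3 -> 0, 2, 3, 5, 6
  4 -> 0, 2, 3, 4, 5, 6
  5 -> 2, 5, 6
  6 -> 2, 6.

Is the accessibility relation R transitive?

Transitive: yes — every two-step R-path is closed by a direct edge.

Yes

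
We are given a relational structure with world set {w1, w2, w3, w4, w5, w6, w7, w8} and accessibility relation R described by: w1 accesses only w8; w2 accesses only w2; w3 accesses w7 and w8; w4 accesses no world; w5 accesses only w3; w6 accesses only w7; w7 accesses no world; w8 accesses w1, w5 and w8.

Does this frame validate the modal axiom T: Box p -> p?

The schema T characterises exactly the reflexive frames.
Reflexive: no — w1 is not related to itself.

No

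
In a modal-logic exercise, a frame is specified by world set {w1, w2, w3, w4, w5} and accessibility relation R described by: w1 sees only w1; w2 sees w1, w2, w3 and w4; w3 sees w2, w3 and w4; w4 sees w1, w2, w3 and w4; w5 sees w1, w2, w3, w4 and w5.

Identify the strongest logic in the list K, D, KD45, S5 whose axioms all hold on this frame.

D

Serial (axiom D): yes — every world has a successor (e.g. w1 R w1).
Euclidean (axiom 5): no — w2 R w1 and w2 R w3, but not w1 R w3.
Transitive (axiom 4): no — w3 R w2 and w2 R w1, but not w3 R w1.
Reflexive (axiom T): yes — every world is R-related to itself.
So F validates K, D; KD45 would additionally require R to be Euclidean and transitive. The strongest is D.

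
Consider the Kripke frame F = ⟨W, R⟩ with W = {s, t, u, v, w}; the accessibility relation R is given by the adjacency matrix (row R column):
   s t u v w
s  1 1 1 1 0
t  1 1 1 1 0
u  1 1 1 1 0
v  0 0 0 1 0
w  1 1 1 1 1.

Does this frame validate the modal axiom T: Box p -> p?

Yes

By correspondence theory, T is valid on a frame iff R is reflexive.
Reflexive: yes — every world is R-related to itself.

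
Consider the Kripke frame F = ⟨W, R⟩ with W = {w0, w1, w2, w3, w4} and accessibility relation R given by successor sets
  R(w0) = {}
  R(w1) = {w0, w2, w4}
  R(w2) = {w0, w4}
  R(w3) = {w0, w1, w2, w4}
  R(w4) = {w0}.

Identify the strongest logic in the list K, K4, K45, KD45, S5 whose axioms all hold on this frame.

K4

Transitive (axiom 4): yes — every two-step R-path is closed by a direct edge.
Euclidean (axiom 5): no — w1 R w0 and w1 R w2, but not w0 R w2.
Serial (axiom D): no — w0 has no R-successor.
Reflexive (axiom T): no — w0 is not related to itself.
So F validates K, K4; K45 would additionally require R to be Euclidean. The strongest is K4.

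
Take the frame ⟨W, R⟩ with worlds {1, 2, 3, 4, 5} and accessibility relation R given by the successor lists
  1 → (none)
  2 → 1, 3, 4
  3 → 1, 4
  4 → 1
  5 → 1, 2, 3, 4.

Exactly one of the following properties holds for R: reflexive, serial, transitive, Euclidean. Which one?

transitive

Reflexive: no — 1 is not related to itself.
Serial: no — 1 has no R-successor.
Transitive: yes — every two-step R-path is closed by a direct edge.
Euclidean: no — 2 R 1 and 2 R 3, but not 1 R 3.
Only transitive holds.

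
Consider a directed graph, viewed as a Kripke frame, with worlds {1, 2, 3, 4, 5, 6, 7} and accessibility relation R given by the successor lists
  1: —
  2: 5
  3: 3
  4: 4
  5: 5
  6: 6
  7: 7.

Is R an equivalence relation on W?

No

Reflexive: no — 1 is not related to itself.
Symmetric: no — 2 R 5 but not 5 R 2.
Transitive: yes — every two-step R-path is closed by a direct edge.
So R is not an equivalence relation.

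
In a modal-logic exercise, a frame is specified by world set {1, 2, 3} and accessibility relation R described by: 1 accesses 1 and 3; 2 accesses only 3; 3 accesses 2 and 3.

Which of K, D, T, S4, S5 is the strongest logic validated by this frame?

D

Serial (axiom D): yes — every world has a successor (e.g. 1 R 1).
Reflexive (axiom T): no — 2 is not related to itself.
Transitive (axiom 4): no — 1 R 3 and 3 R 2, but not 1 R 2.
Euclidean (axiom 5): no — 1 R 3 and 1 R 1, but not 3 R 1.
So F validates K, D; T would additionally require R to be reflexive. The strongest is D.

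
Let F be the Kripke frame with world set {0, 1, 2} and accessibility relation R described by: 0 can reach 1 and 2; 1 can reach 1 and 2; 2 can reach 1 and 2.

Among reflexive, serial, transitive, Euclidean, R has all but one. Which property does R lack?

reflexive

Reflexive: no — 0 is not related to itself.
Serial: yes — every world has a successor (e.g. 0 R 1).
Transitive: yes — every two-step R-path is closed by a direct edge.
Euclidean: yes — any two successors of a common world are R-related.
Only reflexive fails.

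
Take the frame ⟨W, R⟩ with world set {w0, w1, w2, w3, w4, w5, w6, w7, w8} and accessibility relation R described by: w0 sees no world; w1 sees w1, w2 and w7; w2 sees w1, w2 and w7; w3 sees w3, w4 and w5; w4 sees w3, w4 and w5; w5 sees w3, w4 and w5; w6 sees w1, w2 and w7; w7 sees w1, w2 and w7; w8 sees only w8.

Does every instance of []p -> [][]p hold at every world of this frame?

By correspondence theory, 4 is valid on a frame iff R is transitive.
Transitive: yes — every two-step R-path is closed by a direct edge.

Yes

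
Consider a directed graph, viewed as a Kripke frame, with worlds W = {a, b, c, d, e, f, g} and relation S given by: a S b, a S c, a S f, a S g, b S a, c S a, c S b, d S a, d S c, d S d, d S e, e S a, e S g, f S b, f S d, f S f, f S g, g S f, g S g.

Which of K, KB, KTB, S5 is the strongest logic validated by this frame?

Symmetric (axiom B): no — a S f but not f S a.
Reflexive (axiom T): no — a is not related to itself.
Euclidean (axiom 5): no — a S b and a S c, but not b S c.
So F validates K; KB would additionally require S to be symmetric. The strongest is K.

K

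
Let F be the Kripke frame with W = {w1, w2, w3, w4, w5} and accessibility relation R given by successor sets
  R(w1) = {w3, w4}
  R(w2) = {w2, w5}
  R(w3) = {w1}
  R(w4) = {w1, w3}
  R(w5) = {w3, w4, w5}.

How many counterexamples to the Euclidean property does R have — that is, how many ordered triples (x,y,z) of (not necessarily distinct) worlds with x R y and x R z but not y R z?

Enumerating: (w1,w3,w3), (w1,w3,w4), (w1,w4,w4), (w2,w5,w2), (w3,w1,w1), (w4,w1,w1), (w4,w3,w3), (w5,w3,w3), (w5,w3,w4), (w5,w3,w5), (w5,w4,w4), (w5,w4,w5).

12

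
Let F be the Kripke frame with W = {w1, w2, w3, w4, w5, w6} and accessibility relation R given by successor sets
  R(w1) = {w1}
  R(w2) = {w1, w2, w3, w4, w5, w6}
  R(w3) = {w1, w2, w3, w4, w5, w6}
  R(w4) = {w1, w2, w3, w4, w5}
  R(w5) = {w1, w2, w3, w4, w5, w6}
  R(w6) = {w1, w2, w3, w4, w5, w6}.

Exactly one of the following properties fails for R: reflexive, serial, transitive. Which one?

Reflexive: yes — every world is R-related to itself.
Serial: yes — every world has a successor (e.g. w1 R w1).
Transitive: no — w4 R w2 and w2 R w6, but not w4 R w6.
Only transitive fails.

transitive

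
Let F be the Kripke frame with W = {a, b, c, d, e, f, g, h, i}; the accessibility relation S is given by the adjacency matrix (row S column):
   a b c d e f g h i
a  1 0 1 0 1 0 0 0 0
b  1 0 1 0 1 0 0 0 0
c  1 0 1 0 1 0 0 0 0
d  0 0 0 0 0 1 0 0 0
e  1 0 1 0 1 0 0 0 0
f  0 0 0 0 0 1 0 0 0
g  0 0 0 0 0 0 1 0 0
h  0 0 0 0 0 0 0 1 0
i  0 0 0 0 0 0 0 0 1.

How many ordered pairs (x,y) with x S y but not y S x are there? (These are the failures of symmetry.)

4

Enumerating: (b,a), (b,c), (b,e), (d,f).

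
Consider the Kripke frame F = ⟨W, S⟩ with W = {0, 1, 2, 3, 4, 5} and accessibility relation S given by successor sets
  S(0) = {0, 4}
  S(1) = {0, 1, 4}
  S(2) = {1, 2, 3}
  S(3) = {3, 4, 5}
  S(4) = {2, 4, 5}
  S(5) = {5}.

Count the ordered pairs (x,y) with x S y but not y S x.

Enumerating: (0,4), (1,0), (1,4), (2,1), (2,3), (3,4), (3,5), (4,2), (4,5).

9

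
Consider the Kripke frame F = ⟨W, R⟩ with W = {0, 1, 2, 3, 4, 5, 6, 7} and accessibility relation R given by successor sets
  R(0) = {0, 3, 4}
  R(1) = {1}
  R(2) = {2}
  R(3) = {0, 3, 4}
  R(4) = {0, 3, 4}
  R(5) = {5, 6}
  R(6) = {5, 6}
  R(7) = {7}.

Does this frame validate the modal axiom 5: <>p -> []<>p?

Yes

By correspondence theory, 5 is valid on a frame iff R is Euclidean.
Euclidean: yes — any two successors of a common world are R-related.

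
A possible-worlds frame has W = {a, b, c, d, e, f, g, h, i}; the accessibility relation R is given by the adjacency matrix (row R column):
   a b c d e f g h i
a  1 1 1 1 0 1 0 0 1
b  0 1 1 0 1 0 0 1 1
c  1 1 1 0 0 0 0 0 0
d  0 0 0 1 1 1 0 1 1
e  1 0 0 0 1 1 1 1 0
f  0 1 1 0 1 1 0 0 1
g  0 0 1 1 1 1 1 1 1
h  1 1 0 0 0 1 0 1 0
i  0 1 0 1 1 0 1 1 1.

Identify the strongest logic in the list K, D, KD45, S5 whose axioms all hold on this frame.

D

Serial (axiom D): yes — every world has a successor (e.g. a R a).
Euclidean (axiom 5): no — a R b and a R d, but not b R d.
Transitive (axiom 4): no — a R b and b R e, but not a R e.
Reflexive (axiom T): yes — every world is R-related to itself.
So F validates K, D; KD45 would additionally require R to be Euclidean and transitive. The strongest is D.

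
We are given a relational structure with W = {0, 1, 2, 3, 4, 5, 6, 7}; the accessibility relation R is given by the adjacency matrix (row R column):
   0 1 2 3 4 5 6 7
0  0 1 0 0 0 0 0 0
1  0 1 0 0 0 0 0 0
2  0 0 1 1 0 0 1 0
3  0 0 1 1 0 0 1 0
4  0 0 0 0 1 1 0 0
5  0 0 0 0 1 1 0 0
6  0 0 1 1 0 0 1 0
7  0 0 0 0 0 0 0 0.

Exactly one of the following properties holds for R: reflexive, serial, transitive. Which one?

transitive

Reflexive: no — 0 is not related to itself.
Serial: no — 7 has no R-successor.
Transitive: yes — every two-step R-path is closed by a direct edge.
Only transitive holds.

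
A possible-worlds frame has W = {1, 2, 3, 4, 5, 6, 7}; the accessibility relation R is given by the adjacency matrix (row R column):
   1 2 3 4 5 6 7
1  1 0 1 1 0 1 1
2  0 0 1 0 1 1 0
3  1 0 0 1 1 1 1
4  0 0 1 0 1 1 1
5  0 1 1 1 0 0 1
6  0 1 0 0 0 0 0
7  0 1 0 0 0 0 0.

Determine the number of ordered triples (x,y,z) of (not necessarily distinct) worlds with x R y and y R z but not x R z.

36

Enumerating: (1,3,5), (1,4,5), (1,6,2), (1,7,2), (2,3,1), (2,3,4), (2,3,7), (2,5,2), (2,5,4), (2,5,7), (2,6,2), (3,1,3), … and 24 more.
Total: 36.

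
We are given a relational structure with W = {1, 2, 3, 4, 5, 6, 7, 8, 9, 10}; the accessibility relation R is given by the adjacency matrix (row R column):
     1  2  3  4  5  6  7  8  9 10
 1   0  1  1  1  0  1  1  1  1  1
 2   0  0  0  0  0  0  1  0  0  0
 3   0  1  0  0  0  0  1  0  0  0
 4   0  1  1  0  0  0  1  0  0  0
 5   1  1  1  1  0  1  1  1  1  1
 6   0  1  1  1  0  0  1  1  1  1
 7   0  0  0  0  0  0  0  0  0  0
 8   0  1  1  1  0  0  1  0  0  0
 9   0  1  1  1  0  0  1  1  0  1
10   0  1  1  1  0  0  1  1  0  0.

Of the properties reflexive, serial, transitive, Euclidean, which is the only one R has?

Reflexive: no — 1 is not related to itself.
Serial: no — 7 has no R-successor.
Transitive: yes — every two-step R-path is closed by a direct edge.
Euclidean: no — 1 R 10 and 1 R 6, but not 10 R 6.
Only transitive holds.

transitive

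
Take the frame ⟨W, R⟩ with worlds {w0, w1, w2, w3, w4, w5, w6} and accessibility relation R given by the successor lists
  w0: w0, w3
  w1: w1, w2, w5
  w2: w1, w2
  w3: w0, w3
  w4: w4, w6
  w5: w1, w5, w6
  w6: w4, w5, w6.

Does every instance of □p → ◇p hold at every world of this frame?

Axiom D corresponds to the accessibility relation being serial.
Serial: yes — every world has a successor (e.g. w0 R w0).

Yes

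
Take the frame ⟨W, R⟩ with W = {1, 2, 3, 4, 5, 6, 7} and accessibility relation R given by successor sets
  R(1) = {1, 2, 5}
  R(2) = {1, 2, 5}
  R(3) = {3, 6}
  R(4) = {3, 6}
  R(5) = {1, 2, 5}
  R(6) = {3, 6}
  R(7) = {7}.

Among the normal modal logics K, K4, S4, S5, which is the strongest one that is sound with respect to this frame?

Transitive (axiom 4): yes — every two-step R-path is closed by a direct edge.
Reflexive (axiom T): no — 4 is not related to itself.
Euclidean (axiom 5): yes — any two successors of a common world are R-related.
So F validates K, K4; S4 would additionally require R to be reflexive. The strongest is K4.

K4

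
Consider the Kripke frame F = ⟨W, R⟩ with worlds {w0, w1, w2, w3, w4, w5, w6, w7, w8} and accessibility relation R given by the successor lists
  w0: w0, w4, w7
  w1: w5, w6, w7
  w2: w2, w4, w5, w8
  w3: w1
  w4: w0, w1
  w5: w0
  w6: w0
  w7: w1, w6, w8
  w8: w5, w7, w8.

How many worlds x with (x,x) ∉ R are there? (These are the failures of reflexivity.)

Enumerating: w1, w3, w4, w5, w6, w7.

6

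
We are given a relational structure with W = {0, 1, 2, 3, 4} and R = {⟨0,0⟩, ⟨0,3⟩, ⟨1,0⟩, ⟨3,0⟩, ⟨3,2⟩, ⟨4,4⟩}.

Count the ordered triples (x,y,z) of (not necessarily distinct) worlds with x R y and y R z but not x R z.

Enumerating: (0,3,2), (1,0,3), (3,0,3).

3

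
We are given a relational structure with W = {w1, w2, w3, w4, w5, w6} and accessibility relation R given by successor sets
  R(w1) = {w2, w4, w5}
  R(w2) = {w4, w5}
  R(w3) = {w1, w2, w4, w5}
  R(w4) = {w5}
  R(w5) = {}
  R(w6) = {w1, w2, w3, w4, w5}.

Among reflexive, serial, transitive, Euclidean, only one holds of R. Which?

transitive

Reflexive: no — w1 is not related to itself.
Serial: no — w5 has no R-successor.
Transitive: yes — every two-step R-path is closed by a direct edge.
Euclidean: no — w1 R w4 and w1 R w2, but not w4 R w2.
Only transitive holds.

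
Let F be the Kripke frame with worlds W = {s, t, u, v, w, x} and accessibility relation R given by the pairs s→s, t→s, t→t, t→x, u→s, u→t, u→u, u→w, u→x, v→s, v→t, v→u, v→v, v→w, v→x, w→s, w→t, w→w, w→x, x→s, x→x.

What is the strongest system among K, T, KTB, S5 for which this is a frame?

T

Reflexive (axiom T): yes — every world is R-related to itself.
Symmetric (axiom B): no — t R s but not s R t.
Euclidean (axiom 5): no — t R s and t R x, but not s R x.
So F validates K, T; KTB would additionally require R to be symmetric. The strongest is T.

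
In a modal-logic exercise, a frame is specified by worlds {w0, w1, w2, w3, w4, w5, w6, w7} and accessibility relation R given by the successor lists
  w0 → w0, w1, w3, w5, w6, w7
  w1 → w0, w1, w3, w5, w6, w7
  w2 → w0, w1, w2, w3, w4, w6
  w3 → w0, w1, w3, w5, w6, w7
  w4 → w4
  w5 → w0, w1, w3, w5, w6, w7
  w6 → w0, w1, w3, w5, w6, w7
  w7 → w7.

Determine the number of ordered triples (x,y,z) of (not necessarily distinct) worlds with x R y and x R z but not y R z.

Enumerating: (w0,w7,w0), (w0,w7,w1), (w0,w7,w3), (w0,w7,w5), (w0,w7,w6), (w1,w7,w0), (w1,w7,w1), (w1,w7,w3), (w1,w7,w5), (w1,w7,w6), (w2,w0,w2), (w2,w0,w4), … and 26 more.
Total: 38.

38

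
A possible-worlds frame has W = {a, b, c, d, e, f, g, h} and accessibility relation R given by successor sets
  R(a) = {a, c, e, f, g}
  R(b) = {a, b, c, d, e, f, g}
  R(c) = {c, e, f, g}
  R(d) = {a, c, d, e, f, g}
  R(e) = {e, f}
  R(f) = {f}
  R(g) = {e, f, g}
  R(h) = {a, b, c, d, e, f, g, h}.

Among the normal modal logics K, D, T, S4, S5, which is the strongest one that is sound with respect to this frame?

S4

Serial (axiom D): yes — every world has a successor (e.g. a R a).
Reflexive (axiom T): yes — every world is R-related to itself.
Transitive (axiom 4): yes — every two-step R-path is closed by a direct edge.
Euclidean (axiom 5): no — a R e and a R c, but not e R c.
So F validates K, D, T, S4; S5 would additionally require R to be Euclidean. The strongest is S4.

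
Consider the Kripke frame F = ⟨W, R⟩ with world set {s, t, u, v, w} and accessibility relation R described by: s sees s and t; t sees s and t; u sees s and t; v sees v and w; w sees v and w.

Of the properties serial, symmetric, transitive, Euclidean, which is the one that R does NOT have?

symmetric

Serial: yes — every world has a successor (e.g. s R s).
Symmetric: no — u R s but not s R u.
Transitive: yes — every two-step R-path is closed by a direct edge.
Euclidean: yes — any two successors of a common world are R-related.
Only symmetric fails.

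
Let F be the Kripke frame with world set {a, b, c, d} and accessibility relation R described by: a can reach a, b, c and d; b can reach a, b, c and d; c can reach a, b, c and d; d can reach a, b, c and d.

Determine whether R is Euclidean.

Euclidean: yes — any two successors of a common world are R-related.

Yes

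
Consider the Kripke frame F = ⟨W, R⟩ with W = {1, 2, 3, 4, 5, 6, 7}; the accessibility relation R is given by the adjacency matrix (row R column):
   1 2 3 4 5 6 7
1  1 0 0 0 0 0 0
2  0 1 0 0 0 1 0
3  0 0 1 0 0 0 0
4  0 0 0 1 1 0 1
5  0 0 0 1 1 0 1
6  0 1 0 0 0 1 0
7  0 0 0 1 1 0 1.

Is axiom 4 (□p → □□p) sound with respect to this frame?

Yes

By correspondence theory, 4 is valid on a frame iff R is transitive.
Transitive: yes — every two-step R-path is closed by a direct edge.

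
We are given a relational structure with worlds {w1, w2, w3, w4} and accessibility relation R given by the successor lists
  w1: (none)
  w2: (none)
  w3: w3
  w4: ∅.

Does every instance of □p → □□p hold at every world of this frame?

Yes

The schema 4 characterises exactly the transitive frames.
Transitive: yes — every two-step R-path is closed by a direct edge.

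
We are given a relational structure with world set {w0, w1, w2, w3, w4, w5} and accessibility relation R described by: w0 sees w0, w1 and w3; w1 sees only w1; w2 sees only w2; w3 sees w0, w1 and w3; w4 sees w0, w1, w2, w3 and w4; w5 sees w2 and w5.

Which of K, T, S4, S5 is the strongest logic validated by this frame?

S4

Reflexive (axiom T): yes — every world is R-related to itself.
Transitive (axiom 4): yes — every two-step R-path is closed by a direct edge.
Euclidean (axiom 5): no — w0 R w1 and w0 R w3, but not w1 R w3.
So F validates K, T, S4; S5 would additionally require R to be Euclidean. The strongest is S4.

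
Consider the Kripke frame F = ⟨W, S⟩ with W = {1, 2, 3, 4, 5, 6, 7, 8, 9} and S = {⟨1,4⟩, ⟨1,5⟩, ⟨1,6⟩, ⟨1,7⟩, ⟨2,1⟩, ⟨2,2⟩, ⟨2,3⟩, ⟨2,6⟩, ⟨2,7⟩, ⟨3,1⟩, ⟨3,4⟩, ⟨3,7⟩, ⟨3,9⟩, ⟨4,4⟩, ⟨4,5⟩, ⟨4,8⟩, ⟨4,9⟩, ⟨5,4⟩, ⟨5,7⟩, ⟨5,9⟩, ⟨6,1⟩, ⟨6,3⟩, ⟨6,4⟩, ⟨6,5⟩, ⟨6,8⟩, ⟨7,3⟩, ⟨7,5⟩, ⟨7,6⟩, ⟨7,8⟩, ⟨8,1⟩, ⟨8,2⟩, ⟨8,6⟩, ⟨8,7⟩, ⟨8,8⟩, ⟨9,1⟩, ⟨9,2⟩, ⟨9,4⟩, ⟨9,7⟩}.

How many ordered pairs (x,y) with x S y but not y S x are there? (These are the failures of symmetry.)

21

Enumerating: (1,4), (1,5), (1,7), (2,1), (2,3), (2,6), (2,7), (3,1), (3,4), (3,9), (4,8), (5,9), … and 9 more.
Total: 21.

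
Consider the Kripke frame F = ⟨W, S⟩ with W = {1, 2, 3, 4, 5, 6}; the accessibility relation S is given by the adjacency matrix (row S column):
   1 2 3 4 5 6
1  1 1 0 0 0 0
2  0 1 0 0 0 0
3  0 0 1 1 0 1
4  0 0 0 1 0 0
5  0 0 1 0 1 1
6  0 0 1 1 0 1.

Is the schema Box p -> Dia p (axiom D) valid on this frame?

By correspondence theory, D is valid on a frame iff S is serial.
Serial: yes — every world has a successor (e.g. 1 S 1).

Yes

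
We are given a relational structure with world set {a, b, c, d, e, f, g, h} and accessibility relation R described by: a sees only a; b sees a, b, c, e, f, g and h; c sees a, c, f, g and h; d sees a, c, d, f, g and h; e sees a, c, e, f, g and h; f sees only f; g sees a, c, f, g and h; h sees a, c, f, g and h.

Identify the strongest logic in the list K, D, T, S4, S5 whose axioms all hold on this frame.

S4

Serial (axiom D): yes — every world has a successor (e.g. a R a).
Reflexive (axiom T): yes — every world is R-related to itself.
Transitive (axiom 4): yes — every two-step R-path is closed by a direct edge.
Euclidean (axiom 5): no — b R a and b R c, but not a R c.
So F validates K, D, T, S4; S5 would additionally require R to be Euclidean. The strongest is S4.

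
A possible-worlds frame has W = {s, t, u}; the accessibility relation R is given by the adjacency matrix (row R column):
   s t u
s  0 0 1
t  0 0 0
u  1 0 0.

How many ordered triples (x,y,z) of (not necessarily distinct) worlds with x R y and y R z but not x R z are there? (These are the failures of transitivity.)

Enumerating: (s,u,s), (u,s,u).

2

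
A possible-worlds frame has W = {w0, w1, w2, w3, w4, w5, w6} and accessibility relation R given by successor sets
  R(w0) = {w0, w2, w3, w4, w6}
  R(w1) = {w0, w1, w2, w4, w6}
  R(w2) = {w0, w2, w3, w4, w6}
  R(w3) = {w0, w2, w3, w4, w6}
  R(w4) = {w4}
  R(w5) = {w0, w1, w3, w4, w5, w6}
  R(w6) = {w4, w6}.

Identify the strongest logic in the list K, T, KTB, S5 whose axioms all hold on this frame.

Reflexive (axiom T): yes — every world is R-related to itself.
Symmetric (axiom B): no — w0 R w4 but not w4 R w0.
Euclidean (axiom 5): no — w0 R w4 and w0 R w2, but not w4 R w2.
So F validates K, T; KTB would additionally require R to be symmetric. The strongest is T.

T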